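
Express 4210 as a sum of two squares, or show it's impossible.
27² + 59² (a=27, b=59)

Factorization: 4210 = 2 × 5 × 421
By Fermat: n is sum of two squares iff every prime p ≡ 3 (mod 4) appears to even power.
All primes ≡ 3 (mod 4) appear to even power.
Search a = 0, 1, 2, … for 4210 - a² a perfect square: first hit at a = 27: 4210 - 729 = 3481 = 59².
4210 = 27² + 59² = 729 + 3481 ✓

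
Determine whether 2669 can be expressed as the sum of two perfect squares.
13² + 50² (a=13, b=50)

Factorization: 2669 = 17 × 157
By Fermat: n is sum of two squares iff every prime p ≡ 3 (mod 4) appears to even power.
All primes ≡ 3 (mod 4) appear to even power.
Search a = 0, 1, 2, … for 2669 - a² a perfect square: first hit at a = 13: 2669 - 169 = 2500 = 50².
2669 = 13² + 50² = 169 + 2500 ✓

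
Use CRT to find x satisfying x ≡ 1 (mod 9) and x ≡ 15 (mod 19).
91

Using Chinese Remainder Theorem:
M = 9 × 19 = 171
M1 = 19, M2 = 9
y1 = 19^(-1) mod 9 = 1
y2 = 9^(-1) mod 19 = 17
x = (1×19×1 + 15×9×17) mod 171 = 91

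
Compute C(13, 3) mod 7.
6

Using Lucas' theorem:
Write n=13 and k=3 in base 7:
n in base 7: [1, 6]
k in base 7: [0, 3]
C(13,3) mod 7 = ∏ C(n_i, k_i) mod 7
Digit binomials (mod 7): C(1,0) = 1; C(6,3) = 20 ≡ 6
Product: 1 × 6 = 6 ≡ 6 (mod 7)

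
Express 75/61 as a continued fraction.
[1; 4, 2, 1, 4]

Euclidean algorithm steps:
75 = 1 × 61 + 14
61 = 4 × 14 + 5
14 = 2 × 5 + 4
5 = 1 × 4 + 1
4 = 4 × 1 + 0
Continued fraction: [1; 4, 2, 1, 4]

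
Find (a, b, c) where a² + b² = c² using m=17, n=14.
(93, 476, 485)

Euclid's formula: a = m² - n², b = 2mn, c = m² + n²
m = 17, n = 14
a = 17² - 14² = 289 - 196 = 93
b = 2 × 17 × 14 = 476
c = 17² + 14² = 289 + 196 = 485
Verification: 93² + 476² = 8649 + 226576 = 235225 = 485² ✓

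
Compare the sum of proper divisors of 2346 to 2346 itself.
abundant

Proper divisors of 2346: sum = 1 + 2 + 3 + 6 + 17 + 23 + 34 + 46 + 51 + 69 + 102 + 138 + 391 + 782 + 1173 = 2838
Since 2838 > 2346, 2346 is abundant.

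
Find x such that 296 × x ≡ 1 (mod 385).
186

gcd(296, 385) = 1, so the inverse exists.
Extended Euclidean algorithm on (385, 296):
385 = 1 × 296 + 89  ⟹  89 = (1)·385 + (-1)·296
296 = 3 × 89 + 29  ⟹  29 = (-3)·385 + (4)·296
89 = 3 × 29 + 2  ⟹  2 = (10)·385 + (-13)·296
29 = 14 × 2 + 1  ⟹  1 = (-143)·385 + (186)·296
So (186)·296 ≡ 1 (mod 385), i.e. 296^(-1) ≡ 186 (mod 385).
Check: 296 × 186 = 55056 ≡ 1 (mod 385)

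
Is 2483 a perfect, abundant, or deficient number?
deficient

Proper divisors of 2483: sum = 1 + 13 + 191 = 205
Since 205 < 2483, 2483 is deficient.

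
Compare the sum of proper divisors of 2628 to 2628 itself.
abundant

Proper divisors of 2628: sum = 1 + 2 + 3 + 4 + 6 + 9 + 12 + 18 + ... + 438 + 657 + 876 + 1314 (17 divisors) = 4106
Since 4106 > 2628, 2628 is abundant.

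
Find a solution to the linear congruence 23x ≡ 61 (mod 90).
x ≡ 77 (mod 90)

gcd(23, 90) = 1, which divides 61, so solutions exist.
Find 23^(-1) mod 90 by the extended Euclidean algorithm:
90 = 3 × 23 + 21  ⟹  21 = (1)·90 + (-3)·23
23 = 1 × 21 + 2  ⟹  2 = (-1)·90 + (4)·23
21 = 10 × 2 + 1  ⟹  1 = (11)·90 + (-43)·23
So (-43)·23 ≡ 1 (mod 90), i.e. 23^(-1) ≡ -43 ≡ 47 (mod 90).
x ≡ 47 × 61 = 2867 ≡ 77 (mod 90).
Check: 23 × 77 = 1771 ≡ 61 (mod 90).
Unique solution: x ≡ 77 (mod 90)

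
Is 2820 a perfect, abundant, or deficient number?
abundant

Proper divisors of 2820: sum = 1 + 2 + 3 + 4 + 5 + 6 + 10 + 12 + ... + 564 + 705 + 940 + 1410 (23 divisors) = 5244
Since 5244 > 2820, 2820 is abundant.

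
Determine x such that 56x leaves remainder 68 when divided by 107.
x ≡ 70 (mod 107)

gcd(56, 107) = 1, which divides 68, so solutions exist.
Find 56^(-1) mod 107 by the extended Euclidean algorithm:
107 = 1 × 56 + 51  ⟹  51 = (1)·107 + (-1)·56
56 = 1 × 51 + 5  ⟹  5 = (-1)·107 + (2)·56
51 = 10 × 5 + 1  ⟹  1 = (11)·107 + (-21)·56
So (-21)·56 ≡ 1 (mod 107), i.e. 56^(-1) ≡ -21 ≡ 86 (mod 107).
x ≡ 86 × 68 = 5848 ≡ 70 (mod 107).
Check: 56 × 70 = 3920 ≡ 68 (mod 107).
Unique solution: x ≡ 70 (mod 107)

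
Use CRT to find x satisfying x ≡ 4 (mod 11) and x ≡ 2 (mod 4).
26

Using Chinese Remainder Theorem:
M = 11 × 4 = 44
M1 = 4, M2 = 11
y1 = 4^(-1) mod 11 = 3
y2 = 11^(-1) mod 4 = 3
x = (4×4×3 + 2×11×3) mod 44 = 26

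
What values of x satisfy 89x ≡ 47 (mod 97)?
x ≡ 79 (mod 97)

gcd(89, 97) = 1, which divides 47, so solutions exist.
Find 89^(-1) mod 97 by the extended Euclidean algorithm:
97 = 1 × 89 + 8  ⟹  8 = (1)·97 + (-1)·89
89 = 11 × 8 + 1  ⟹  1 = (-11)·97 + (12)·89
So (12)·89 ≡ 1 (mod 97), i.e. 89^(-1) ≡ 12 (mod 97).
x ≡ 12 × 47 = 564 ≡ 79 (mod 97).
Check: 89 × 79 = 7031 ≡ 47 (mod 97).
Unique solution: x ≡ 79 (mod 97)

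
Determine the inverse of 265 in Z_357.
97

gcd(265, 357) = 1, so the inverse exists.
Extended Euclidean algorithm on (357, 265):
357 = 1 × 265 + 92  ⟹  92 = (1)·357 + (-1)·265
265 = 2 × 92 + 81  ⟹  81 = (-2)·357 + (3)·265
92 = 1 × 81 + 11  ⟹  11 = (3)·357 + (-4)·265
81 = 7 × 11 + 4  ⟹  4 = (-23)·357 + (31)·265
11 = 2 × 4 + 3  ⟹  3 = (49)·357 + (-66)·265
4 = 1 × 3 + 1  ⟹  1 = (-72)·357 + (97)·265
So (97)·265 ≡ 1 (mod 357), i.e. 265^(-1) ≡ 97 (mod 357).
Check: 265 × 97 = 25705 ≡ 1 (mod 357)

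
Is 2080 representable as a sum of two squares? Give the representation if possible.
12² + 44² (a=12, b=44)

Factorization: 2080 = 2^5 × 5 × 13
By Fermat: n is sum of two squares iff every prime p ≡ 3 (mod 4) appears to even power.
All primes ≡ 3 (mod 4) appear to even power.
Search a = 0, 1, 2, … for 2080 - a² a perfect square: first hit at a = 12: 2080 - 144 = 1936 = 44².
2080 = 12² + 44² = 144 + 1936 ✓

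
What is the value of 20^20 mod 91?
29

Repeated squaring. Binary of 20 = 10100.
20^1 ≡ 20 (mod 91); 20^2 ≡ 36 (mod 91); 20^4 ≡ 22 (mod 91); 20^8 ≡ 29 (mod 91); 20^16 ≡ 22 (mod 91)
20^20 = 20^4 × 20^16 ≡ 29 (mod 91)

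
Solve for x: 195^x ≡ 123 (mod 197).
193

Baby-step giant-step with step n = ⌈√197⌉ = 15.
Baby steps 195^j mod 197 (j:value) for j=0..14: 0:1, 1:195, 2:4, 3:189, 4:16, 5:165, 6:64, 7:69, 8:59, 9:79, 10:39, 11:119, 12:156, 13:82, 14:33.
Giant-step multiplier: 195^(-15) ≡ 195^(196-15) = 195^181 ≡ 194 (mod 197).
Giant steps γ_i = 123·194^i mod 197: γ_0=123, γ_1=25, γ_2=122, γ_3=28, γ_4=113, γ_5=55, γ_6=32, γ_7=101, γ_8=91, γ_9=121, γ_10=31, γ_11=104, γ_12=82 (in table at j=13).
x = i·n + j = 12·15 + 13 = 193.
Check: 195^193 ≡ 123 (mod 197).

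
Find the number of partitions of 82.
20506255

p(n) counts ways to write n as a sum of positive integers (order ignored).
Euler's pentagonal recurrence: p(k) = p(k-1) + p(k-2) - p(k-5) - p(k-7) + p(k-12) + p(k-15) - ... (offsets j(3j∓1)/2, signs ++--, p(0)=1, p(<0)=0).
DP table for k = 0..81: p(0)=1, p(1)=1, p(2)=2, p(3)=3, p(4)=5, p(5)=7, p(6)=11, p(7)=15, p(8)=22, p(9)=30, p(10)=42, p(11)=56, p(12)=77, p(13)=101, p(14)=135, p(15)=176, p(16)=231, p(17)=297, p(18)=385, p(19)=490, p(20)=627, p(21)=792, p(22)=1002, p(23)=1255, p(24)=1575, p(25)=1958, p(26)=2436, p(27)=3010, p(28)=3718, p(29)=4565, p(30)=5604, p(31)=6842, p(32)=8349, p(33)=10143, p(34)=12310, p(35)=14883, p(36)=17977, p(37)=21637, p(38)=26015, p(39)=31185, p(40)=37338, p(41)=44583, p(42)=53174, p(43)=63261, p(44)=75175, p(45)=89134, p(46)=105558, p(47)=124754, p(48)=147273, p(49)=173525, p(50)=204226, p(51)=239943, p(52)=281589, p(53)=329931, p(54)=386155, p(55)=451276, p(56)=526823, p(57)=614154, p(58)=715220, p(59)=831820, p(60)=966467, p(61)=1121505, p(62)=1300156, p(63)=1505499, p(64)=1741630, p(65)=2012558, p(66)=2323520, p(67)=2679689, p(68)=3087735, p(69)=3554345, p(70)=4087968, p(71)=4697205, p(72)=5392783, p(73)=6185689, p(74)=7089500, p(75)=8118264, p(76)=9289091, p(77)=10619863, p(78)=12132164, p(79)=13848650, p(80)=15796476, p(81)=18004327.
Final step: p(82) = p(81) + p(80) - p(77) - p(75) + p(70) + p(67) - p(60) - p(56) + p(47) + p(42) - p(31) - p(25) + p(12) + p(5)
= 18004327 + 15796476 - 10619863 - 8118264 + 4087968 + 2679689 - 966467 - 526823 + 124754 + 53174 - 6842 - 1958 + 77 + 7
= 20506255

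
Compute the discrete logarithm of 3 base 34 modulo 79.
25

Baby-step giant-step with step n = ⌈√79⌉ = 9.
Baby steps 34^j mod 79 (j:value) for j=0..8: 0:1, 1:34, 2:50, 3:41, 4:51, 5:75, 6:22, 7:37, 8:73.
Giant-step multiplier: 34^(-9) ≡ 34^(78-9) = 34^69 ≡ 12 (mod 79).
Giant steps γ_i = 3·12^i mod 79: γ_0=3, γ_1=36, γ_2=37 (in table at j=7).
x = i·n + j = 2·9 + 7 = 25.
Check: 34^25 ≡ 3 (mod 79).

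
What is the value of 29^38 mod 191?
109

Repeated squaring. Binary of 38 = 100110.
29^1 ≡ 29 (mod 191); 29^2 ≡ 77 (mod 191); 29^4 ≡ 8 (mod 191); 29^8 ≡ 64 (mod 191); 29^16 ≡ 85 (mod 191); 29^32 ≡ 158 (mod 191)
29^38 = 29^2 × 29^4 × 29^32 ≡ 109 (mod 191)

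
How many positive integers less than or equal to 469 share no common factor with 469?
396

469 = 7 × 67
φ(n) = n × ∏(1 - 1/p) for each prime p dividing n
φ(469) = 469 × (1 - 1/7) × (1 - 1/67) = 396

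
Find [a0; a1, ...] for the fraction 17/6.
[2; 1, 5]

Euclidean algorithm steps:
17 = 2 × 6 + 5
6 = 1 × 5 + 1
5 = 5 × 1 + 0
Continued fraction: [2; 1, 5]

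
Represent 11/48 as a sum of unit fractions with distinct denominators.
1/5 + 1/35 + 1/1680

Greedy algorithm:
11/48: ceiling(48/11) = 5, use 1/5
7/240: ceiling(240/7) = 35, use 1/35
1/1680: ceiling(1680/1) = 1680, use 1/1680
Result: 11/48 = 1/5 + 1/35 + 1/1680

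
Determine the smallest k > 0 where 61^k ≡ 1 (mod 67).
66

67 is prime, so ord(61) divides φ(67) = 66.
Divisors of 66: 1, 2, 3, 6, 11, 22, 33, 66.
Repeated squaring: 61^1 ≡ 61, 61^2 ≡ 36, 61^4 ≡ 23, 61^8 ≡ 60, 61^16 ≡ 49, 61^32 ≡ 56, 61^64 ≡ 54 (mod 67).
Test 61^d mod 67 for each divisor d in increasing order:
61^1 ≡ 61
61^2 ≡ 36
61^3 = 61^2·61^1 ≡ 52
61^6 = 61^4·61^2 ≡ 24
61^11 = 61^8·61^2·61^1 ≡ 38
61^22 = 61^16·61^4·61^2 ≡ 37
61^33 = 61^32·61^1 ≡ 66
61^66 = 61^64·61^2 ≡ 1  ← first divisor giving 1
The order is 66.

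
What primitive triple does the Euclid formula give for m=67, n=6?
(4453, 804, 4525)

Euclid's formula: a = m² - n², b = 2mn, c = m² + n²
m = 67, n = 6
a = 67² - 6² = 4489 - 36 = 4453
b = 2 × 67 × 6 = 804
c = 67² + 6² = 4489 + 36 = 4525
Verification: 4453² + 804² = 19829209 + 646416 = 20475625 = 4525² ✓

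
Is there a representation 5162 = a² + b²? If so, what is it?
11² + 71² (a=11, b=71)

Factorization: 5162 = 2 × 29 × 89
By Fermat: n is sum of two squares iff every prime p ≡ 3 (mod 4) appears to even power.
All primes ≡ 3 (mod 4) appear to even power.
Search a = 0, 1, 2, … for 5162 - a² a perfect square: first hit at a = 11: 5162 - 121 = 5041 = 71².
5162 = 11² + 71² = 121 + 5041 ✓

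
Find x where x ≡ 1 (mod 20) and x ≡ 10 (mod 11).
21

Using Chinese Remainder Theorem:
M = 20 × 11 = 220
M1 = 11, M2 = 20
y1 = 11^(-1) mod 20 = 11
y2 = 20^(-1) mod 11 = 5
x = (1×11×11 + 10×20×5) mod 220 = 21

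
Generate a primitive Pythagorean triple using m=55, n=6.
(2989, 660, 3061)

Euclid's formula: a = m² - n², b = 2mn, c = m² + n²
m = 55, n = 6
a = 55² - 6² = 3025 - 36 = 2989
b = 2 × 55 × 6 = 660
c = 55² + 6² = 3025 + 36 = 3061
Verification: 2989² + 660² = 8934121 + 435600 = 9369721 = 3061² ✓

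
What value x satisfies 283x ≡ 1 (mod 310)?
287

gcd(283, 310) = 1, so the inverse exists.
Extended Euclidean algorithm on (310, 283):
310 = 1 × 283 + 27  ⟹  27 = (1)·310 + (-1)·283
283 = 10 × 27 + 13  ⟹  13 = (-10)·310 + (11)·283
27 = 2 × 13 + 1  ⟹  1 = (21)·310 + (-23)·283
So (-23)·283 ≡ 1 (mod 310), i.e. 283^(-1) ≡ -23 ≡ 287 (mod 310).
Check: 283 × 287 = 81221 ≡ 1 (mod 310)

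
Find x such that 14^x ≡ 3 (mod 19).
7

Baby-step giant-step with step n = ⌈√19⌉ = 5.
Baby steps 14^j mod 19 (j:value) for j=0..4: 0:1, 1:14, 2:6, 3:8, 4:17.
Giant-step multiplier: 14^(-5) ≡ 14^(18-5) = 14^13 ≡ 2 (mod 19).
Giant steps γ_i = 3·2^i mod 19: γ_0=3, γ_1=6 (in table at j=2).
x = i·n + j = 1·5 + 2 = 7.
Check: 14^7 ≡ 3 (mod 19).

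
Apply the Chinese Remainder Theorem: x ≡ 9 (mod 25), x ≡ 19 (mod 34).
359

Using Chinese Remainder Theorem:
M = 25 × 34 = 850
M1 = 34, M2 = 25
y1 = 34^(-1) mod 25 = 14
y2 = 25^(-1) mod 34 = 15
x = (9×34×14 + 19×25×15) mod 850 = 359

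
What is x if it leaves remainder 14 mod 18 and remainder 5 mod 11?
104

Using Chinese Remainder Theorem:
M = 18 × 11 = 198
M1 = 11, M2 = 18
y1 = 11^(-1) mod 18 = 5
y2 = 18^(-1) mod 11 = 8
x = (14×11×5 + 5×18×8) mod 198 = 104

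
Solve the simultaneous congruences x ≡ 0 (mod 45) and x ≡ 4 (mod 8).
180

Using Chinese Remainder Theorem:
M = 45 × 8 = 360
M1 = 8, M2 = 45
y1 = 8^(-1) mod 45 = 17
y2 = 45^(-1) mod 8 = 5
x = (0×8×17 + 4×45×5) mod 360 = 180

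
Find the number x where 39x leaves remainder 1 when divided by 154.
79

gcd(39, 154) = 1, so the inverse exists.
Extended Euclidean algorithm on (154, 39):
154 = 3 × 39 + 37  ⟹  37 = (1)·154 + (-3)·39
39 = 1 × 37 + 2  ⟹  2 = (-1)·154 + (4)·39
37 = 18 × 2 + 1  ⟹  1 = (19)·154 + (-75)·39
So (-75)·39 ≡ 1 (mod 154), i.e. 39^(-1) ≡ -75 ≡ 79 (mod 154).
Check: 39 × 79 = 3081 ≡ 1 (mod 154)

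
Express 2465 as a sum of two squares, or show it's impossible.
8² + 49² (a=8, b=49)

Factorization: 2465 = 5 × 17 × 29
By Fermat: n is sum of two squares iff every prime p ≡ 3 (mod 4) appears to even power.
All primes ≡ 3 (mod 4) appear to even power.
Search a = 0, 1, 2, … for 2465 - a² a perfect square: first hit at a = 8: 2465 - 64 = 2401 = 49².
2465 = 8² + 49² = 64 + 2401 ✓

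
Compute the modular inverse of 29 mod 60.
29

gcd(29, 60) = 1, so the inverse exists.
Extended Euclidean algorithm on (60, 29):
60 = 2 × 29 + 2  ⟹  2 = (1)·60 + (-2)·29
29 = 14 × 2 + 1  ⟹  1 = (-14)·60 + (29)·29
So (29)·29 ≡ 1 (mod 60), i.e. 29^(-1) ≡ 29 (mod 60).
Check: 29 × 29 = 841 ≡ 1 (mod 60)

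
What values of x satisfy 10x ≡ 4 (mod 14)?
x ≡ 6 (mod 7)

gcd(10, 14) = 2, which divides 4, so solutions exist.
Divide through by 2: 5x ≡ 2 (mod 7).
Find 5^(-1) mod 7 by the extended Euclidean algorithm:
7 = 1 × 5 + 2  ⟹  2 = (1)·7 + (-1)·5
5 = 2 × 2 + 1  ⟹  1 = (-2)·7 + (3)·5
So (3)·5 ≡ 1 (mod 7), i.e. 5^(-1) ≡ 3 (mod 7).
x ≡ 3 × 2 = 6 ≡ 6 (mod 7).
Check: 10 × 6 = 60 ≡ 4 (mod 14).
x ≡ 6 (mod 7), giving 2 solutions mod 14.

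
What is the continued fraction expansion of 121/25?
[4; 1, 5, 4]

Euclidean algorithm steps:
121 = 4 × 25 + 21
25 = 1 × 21 + 4
21 = 5 × 4 + 1
4 = 4 × 1 + 0
Continued fraction: [4; 1, 5, 4]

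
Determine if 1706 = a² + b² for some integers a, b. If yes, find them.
5² + 41² (a=5, b=41)

Factorization: 1706 = 2 × 853
By Fermat: n is sum of two squares iff every prime p ≡ 3 (mod 4) appears to even power.
All primes ≡ 3 (mod 4) appear to even power.
Search a = 0, 1, 2, … for 1706 - a² a perfect square: first hit at a = 5: 1706 - 25 = 1681 = 41².
1706 = 5² + 41² = 25 + 1681 ✓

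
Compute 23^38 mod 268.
189

Repeated squaring. Binary of 38 = 100110.
23^1 ≡ 23 (mod 268); 23^2 ≡ 261 (mod 268); 23^4 ≡ 49 (mod 268); 23^8 ≡ 257 (mod 268); 23^16 ≡ 121 (mod 268); 23^32 ≡ 169 (mod 268)
23^38 = 23^2 × 23^4 × 23^32 ≡ 189 (mod 268)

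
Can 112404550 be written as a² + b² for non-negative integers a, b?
Not possible

Factorization: 112404550 = 2 × 5^2 × 131^3
By Fermat: n is sum of two squares iff every prime p ≡ 3 (mod 4) appears to even power.
Prime(s) ≡ 3 (mod 4) with odd exponent: [(131, 3)]
Therefore 112404550 cannot be expressed as a² + b².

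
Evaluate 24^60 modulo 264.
144

Repeated squaring. Binary of 60 = 111100.
24^1 ≡ 24 (mod 264); 24^2 ≡ 48 (mod 264); 24^4 ≡ 192 (mod 264); 24^8 ≡ 168 (mod 264); 24^16 ≡ 240 (mod 264); 24^32 ≡ 48 (mod 264)
24^60 = 24^4 × 24^8 × 24^16 × 24^32 ≡ 144 (mod 264)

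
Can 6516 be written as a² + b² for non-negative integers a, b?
54² + 60² (a=54, b=60)

Factorization: 6516 = 2^2 × 3^2 × 181
By Fermat: n is sum of two squares iff every prime p ≡ 3 (mod 4) appears to even power.
All primes ≡ 3 (mod 4) appear to even power.
Search a = 0, 1, 2, … for 6516 - a² a perfect square: first hit at a = 54: 6516 - 2916 = 3600 = 60².
6516 = 54² + 60² = 2916 + 3600 ✓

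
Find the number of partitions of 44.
75175

p(n) counts ways to write n as a sum of positive integers (order ignored).
Euler's pentagonal recurrence: p(k) = p(k-1) + p(k-2) - p(k-5) - p(k-7) + p(k-12) + p(k-15) - ... (offsets j(3j∓1)/2, signs ++--, p(0)=1, p(<0)=0).
DP table for k = 0..43: p(0)=1, p(1)=1, p(2)=2, p(3)=3, p(4)=5, p(5)=7, p(6)=11, p(7)=15, p(8)=22, p(9)=30, p(10)=42, p(11)=56, p(12)=77, p(13)=101, p(14)=135, p(15)=176, p(16)=231, p(17)=297, p(18)=385, p(19)=490, p(20)=627, p(21)=792, p(22)=1002, p(23)=1255, p(24)=1575, p(25)=1958, p(26)=2436, p(27)=3010, p(28)=3718, p(29)=4565, p(30)=5604, p(31)=6842, p(32)=8349, p(33)=10143, p(34)=12310, p(35)=14883, p(36)=17977, p(37)=21637, p(38)=26015, p(39)=31185, p(40)=37338, p(41)=44583, p(42)=53174, p(43)=63261.
Final step: p(44) = p(43) + p(42) - p(39) - p(37) + p(32) + p(29) - p(22) - p(18) + p(9) + p(4)
= 63261 + 53174 - 31185 - 21637 + 8349 + 4565 - 1002 - 385 + 30 + 5
= 75175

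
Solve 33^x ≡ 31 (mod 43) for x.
16

Baby-step giant-step with step n = ⌈√43⌉ = 7.
Baby steps 33^j mod 43 (j:value) for j=0..6: 0:1, 1:33, 2:14, 3:32, 4:24, 5:18, 6:35.
Giant-step multiplier: 33^(-7) ≡ 33^(42-7) = 33^35 ≡ 7 (mod 43).
Giant steps γ_i = 31·7^i mod 43: γ_0=31, γ_1=2, γ_2=14 (in table at j=2).
x = i·n + j = 2·7 + 2 = 16.
Check: 33^16 ≡ 31 (mod 43).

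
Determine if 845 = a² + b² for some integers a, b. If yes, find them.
2² + 29² (a=2, b=29)

Factorization: 845 = 5 × 13^2
By Fermat: n is sum of two squares iff every prime p ≡ 3 (mod 4) appears to even power.
All primes ≡ 3 (mod 4) appear to even power.
Search a = 0, 1, 2, … for 845 - a² a perfect square: first hit at a = 2: 845 - 4 = 841 = 29².
845 = 2² + 29² = 4 + 841 ✓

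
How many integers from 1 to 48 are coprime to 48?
16

48 = 2^4 × 3
φ(n) = n × ∏(1 - 1/p) for each prime p dividing n
φ(48) = 48 × (1 - 1/2) × (1 - 1/3) = 16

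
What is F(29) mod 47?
2

Matrix identity: Q^n = [[F_(n+1), F_n], [F_n, F_(n-1)]] with Q = [[1,1],[1,0]].
n = 29 = 11101₂. Square-and-multiply, entries mod 47:
Q^1 = [[1,1],[1,0]]
Q^3 = (Q^1)²·Q = [[3,2],[2,1]]
Q^7 = (Q^3)²·Q = [[21,13],[13,8]]
Q^14 = (Q^7)² = [[46,1],[1,45]]
Q^29 = (Q^14)²·Q = [[46,2],[2,44]]
F_29 mod 47 = Q^29[0][1] = 2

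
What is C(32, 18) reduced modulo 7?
6

Using Lucas' theorem:
Write n=32 and k=18 in base 7:
n in base 7: [4, 4]
k in base 7: [2, 4]
C(32,18) mod 7 = ∏ C(n_i, k_i) mod 7
Digit binomials (mod 7): C(4,2) = 6; C(4,4) = 1
Product: 6 × 1 = 6 ≡ 6 (mod 7)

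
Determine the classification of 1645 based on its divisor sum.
deficient

Proper divisors of 1645: sum = 1 + 5 + 7 + 35 + 47 + 235 + 329 = 659
Since 659 < 1645, 1645 is deficient.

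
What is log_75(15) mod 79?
3

Baby-step giant-step with step n = ⌈√79⌉ = 9.
Baby steps 75^j mod 79 (j:value) for j=0..8: 0:1, 1:75, 2:16, 3:15, 4:19, 5:3, 6:67, 7:48, 8:45.
h = 15 is already in the table at j=3, so x = 3.
Check: 75^3 ≡ 15 (mod 79).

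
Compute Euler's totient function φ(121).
110

121 = 11^2
φ(n) = n × ∏(1 - 1/p) for each prime p dividing n
φ(121) = 121 × (1 - 1/11) = 110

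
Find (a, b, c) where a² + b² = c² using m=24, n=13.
(407, 624, 745)

Euclid's formula: a = m² - n², b = 2mn, c = m² + n²
m = 24, n = 13
a = 24² - 13² = 576 - 169 = 407
b = 2 × 24 × 13 = 624
c = 24² + 13² = 576 + 169 = 745
Verification: 407² + 624² = 165649 + 389376 = 555025 = 745² ✓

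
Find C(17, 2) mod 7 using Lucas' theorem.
3

Using Lucas' theorem:
Write n=17 and k=2 in base 7:
n in base 7: [2, 3]
k in base 7: [0, 2]
C(17,2) mod 7 = ∏ C(n_i, k_i) mod 7
Digit binomials (mod 7): C(2,0) = 1; C(3,2) = 3
Product: 1 × 3 = 3 ≡ 3 (mod 7)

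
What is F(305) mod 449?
254

Matrix identity: Q^n = [[F_(n+1), F_n], [F_n, F_(n-1)]] with Q = [[1,1],[1,0]].
n = 305 = 100110001₂. Square-and-multiply, entries mod 449:
Q^1 = [[1,1],[1,0]]
Q^2 = (Q^1)² = [[2,1],[1,1]]
Q^4 = (Q^2)² = [[5,3],[3,2]]
Q^9 = (Q^4)²·Q = [[55,34],[34,21]]
Q^19 = (Q^9)²·Q = [[30,140],[140,339]]
Q^38 = (Q^19)² = [[295,25],[25,270]]
Q^76 = (Q^38)² = [[95,206],[206,338]]
Q^152 = (Q^76)² = [[275,296],[296,428]]
Q^305 = (Q^152)²·Q = [[6,254],[254,201]]
F_305 mod 449 = Q^305[0][1] = 254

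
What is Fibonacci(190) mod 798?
587

Matrix identity: Q^n = [[F_(n+1), F_n], [F_n, F_(n-1)]] with Q = [[1,1],[1,0]].
n = 190 = 10111110₂. Square-and-multiply, entries mod 798:
Q^1 = [[1,1],[1,0]]
Q^2 = (Q^1)² = [[2,1],[1,1]]
Q^5 = (Q^2)²·Q = [[8,5],[5,3]]
Q^11 = (Q^5)²·Q = [[144,89],[89,55]]
Q^23 = (Q^11)²·Q = [[84,727],[727,155]]
Q^47 = (Q^23)²·Q = [[714,127],[127,587]]
Q^95 = (Q^47)²·Q = [[84,43],[43,41]]
Q^190 = (Q^95)² = [[127,587],[587,338]]
F_190 mod 798 = Q^190[0][1] = 587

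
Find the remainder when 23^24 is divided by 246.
139

Repeated squaring. Binary of 24 = 11000.
23^1 ≡ 23 (mod 246); 23^2 ≡ 37 (mod 246); 23^4 ≡ 139 (mod 246); 23^8 ≡ 133 (mod 246); 23^16 ≡ 223 (mod 246)
23^24 = 23^8 × 23^16 ≡ 139 (mod 246)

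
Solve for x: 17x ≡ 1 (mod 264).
233

gcd(17, 264) = 1, so the inverse exists.
Extended Euclidean algorithm on (264, 17):
264 = 15 × 17 + 9  ⟹  9 = (1)·264 + (-15)·17
17 = 1 × 9 + 8  ⟹  8 = (-1)·264 + (16)·17
9 = 1 × 8 + 1  ⟹  1 = (2)·264 + (-31)·17
So (-31)·17 ≡ 1 (mod 264), i.e. 17^(-1) ≡ -31 ≡ 233 (mod 264).
Check: 17 × 233 = 3961 ≡ 1 (mod 264)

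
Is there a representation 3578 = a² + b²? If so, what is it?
37² + 47² (a=37, b=47)

Factorization: 3578 = 2 × 1789
By Fermat: n is sum of two squares iff every prime p ≡ 3 (mod 4) appears to even power.
All primes ≡ 3 (mod 4) appear to even power.
Search a = 0, 1, 2, … for 3578 - a² a perfect square: first hit at a = 37: 3578 - 1369 = 2209 = 47².
3578 = 37² + 47² = 1369 + 2209 ✓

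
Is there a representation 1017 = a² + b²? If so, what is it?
21² + 24² (a=21, b=24)

Factorization: 1017 = 3^2 × 113
By Fermat: n is sum of two squares iff every prime p ≡ 3 (mod 4) appears to even power.
All primes ≡ 3 (mod 4) appear to even power.
Search a = 0, 1, 2, … for 1017 - a² a perfect square: first hit at a = 21: 1017 - 441 = 576 = 24².
1017 = 21² + 24² = 441 + 576 ✓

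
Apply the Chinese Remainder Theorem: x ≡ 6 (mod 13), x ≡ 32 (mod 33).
32

Using Chinese Remainder Theorem:
M = 13 × 33 = 429
M1 = 33, M2 = 13
y1 = 33^(-1) mod 13 = 2
y2 = 13^(-1) mod 33 = 28
x = (6×33×2 + 32×13×28) mod 429 = 32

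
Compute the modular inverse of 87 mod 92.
55

gcd(87, 92) = 1, so the inverse exists.
Extended Euclidean algorithm on (92, 87):
92 = 1 × 87 + 5  ⟹  5 = (1)·92 + (-1)·87
87 = 17 × 5 + 2  ⟹  2 = (-17)·92 + (18)·87
5 = 2 × 2 + 1  ⟹  1 = (35)·92 + (-37)·87
So (-37)·87 ≡ 1 (mod 92), i.e. 87^(-1) ≡ -37 ≡ 55 (mod 92).
Check: 87 × 55 = 4785 ≡ 1 (mod 92)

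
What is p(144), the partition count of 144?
22540654445

p(n) counts ways to write n as a sum of positive integers (order ignored).
Euler's pentagonal recurrence: p(k) = p(k-1) + p(k-2) - p(k-5) - p(k-7) + p(k-12) + p(k-15) - ... (offsets j(3j∓1)/2, signs ++--, p(0)=1, p(<0)=0).
DP table for k = 0..143: p(0)=1, p(1)=1, p(2)=2, p(3)=3, p(4)=5, p(5)=7, p(6)=11, p(7)=15, p(8)=22, p(9)=30, p(10)=42, p(11)=56, p(12)=77, p(13)=101, p(14)=135, p(15)=176, p(16)=231, p(17)=297, p(18)=385, p(19)=490, p(20)=627, p(21)=792, p(22)=1002, p(23)=1255, p(24)=1575, p(25)=1958, p(26)=2436, p(27)=3010, p(28)=3718, p(29)=4565, p(30)=5604, p(31)=6842, p(32)=8349, p(33)=10143, p(34)=12310, p(35)=14883, p(36)=17977, p(37)=21637, p(38)=26015, p(39)=31185, p(40)=37338, p(41)=44583, p(42)=53174, p(43)=63261, p(44)=75175, p(45)=89134, p(46)=105558, p(47)=124754, p(48)=147273, p(49)=173525, p(50)=204226, p(51)=239943, p(52)=281589, p(53)=329931, p(54)=386155, p(55)=451276, p(56)=526823, p(57)=614154, p(58)=715220, p(59)=831820, p(60)=966467, p(61)=1121505, p(62)=1300156, p(63)=1505499, p(64)=1741630, p(65)=2012558, p(66)=2323520, p(67)=2679689, p(68)=3087735, p(69)=3554345, p(70)=4087968, p(71)=4697205, p(72)=5392783, p(73)=6185689, p(74)=7089500, p(75)=8118264, p(76)=9289091, p(77)=10619863, p(78)=12132164, p(79)=13848650, p(80)=15796476, p(81)=18004327, p(82)=20506255, p(83)=23338469, p(84)=26543660, p(85)=30167357, p(86)=34262962, p(87)=38887673, p(88)=44108109, p(89)=49995925, p(90)=56634173, p(91)=64112359, p(92)=72533807, p(93)=82010177, p(94)=92669720, p(95)=104651419, p(96)=118114304, p(97)=133230930, p(98)=150198136, p(99)=169229875, p(100)=190569292, p(101)=214481126, p(102)=241265379, p(103)=271248950, p(104)=304801365, p(105)=342325709, p(106)=384276336, p(107)=431149389, p(108)=483502844, p(109)=541946240, p(110)=607163746, p(111)=679903203, p(112)=761002156, p(113)=851376628, p(114)=952050665, p(115)=1064144451, p(116)=1188908248, p(117)=1327710076, p(118)=1482074143, p(119)=1653668665, p(120)=1844349560, p(121)=2056148051, p(122)=2291320912, p(123)=2552338241, p(124)=2841940500, p(125)=3163127352, p(126)=3519222692, p(127)=3913864295, p(128)=4351078600, p(129)=4835271870, p(130)=5371315400, p(131)=5964539504, p(132)=6620830889, p(133)=7346629512, p(134)=8149040695, p(135)=9035836076, p(136)=10015581680, p(137)=11097645016, p(138)=12292341831, p(139)=13610949895, p(140)=15065878135, p(141)=16670689208, p(142)=18440293320, p(143)=20390982757.
Final step: p(144) = p(143) + p(142) - p(139) - p(137) + p(132) + p(129) - p(122) - p(118) + p(109) + p(104) - p(93) - p(87) + p(74) + p(67) - p(52) - p(44) + p(27) + p(18)
= 20390982757 + 18440293320 - 13610949895 - 11097645016 + 6620830889 + 4835271870 - 2291320912 - 1482074143 + 541946240 + 304801365 - 82010177 - 38887673 + 7089500 + 2679689 - 281589 - 75175 + 3010 + 385
= 22540654445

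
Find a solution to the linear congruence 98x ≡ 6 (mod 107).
x ≡ 35 (mod 107)

gcd(98, 107) = 1, which divides 6, so solutions exist.
Find 98^(-1) mod 107 by the extended Euclidean algorithm:
107 = 1 × 98 + 9  ⟹  9 = (1)·107 + (-1)·98
98 = 10 × 9 + 8  ⟹  8 = (-10)·107 + (11)·98
9 = 1 × 8 + 1  ⟹  1 = (11)·107 + (-12)·98
So (-12)·98 ≡ 1 (mod 107), i.e. 98^(-1) ≡ -12 ≡ 95 (mod 107).
x ≡ 95 × 6 = 570 ≡ 35 (mod 107).
Check: 98 × 35 = 3430 ≡ 6 (mod 107).
Unique solution: x ≡ 35 (mod 107)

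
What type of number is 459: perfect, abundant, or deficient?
deficient

Proper divisors of 459: sum = 1 + 3 + 9 + 17 + 27 + 51 + 153 = 261
Since 261 < 459, 459 is deficient.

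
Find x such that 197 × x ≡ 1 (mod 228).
125

gcd(197, 228) = 1, so the inverse exists.
Extended Euclidean algorithm on (228, 197):
228 = 1 × 197 + 31  ⟹  31 = (1)·228 + (-1)·197
197 = 6 × 31 + 11  ⟹  11 = (-6)·228 + (7)·197
31 = 2 × 11 + 9  ⟹  9 = (13)·228 + (-15)·197
11 = 1 × 9 + 2  ⟹  2 = (-19)·228 + (22)·197
9 = 4 × 2 + 1  ⟹  1 = (89)·228 + (-103)·197
So (-103)·197 ≡ 1 (mod 228), i.e. 197^(-1) ≡ -103 ≡ 125 (mod 228).
Check: 197 × 125 = 24625 ≡ 1 (mod 228)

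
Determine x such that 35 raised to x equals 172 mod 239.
49

Baby-step giant-step with step n = ⌈√239⌉ = 16.
Baby steps 35^j mod 239 (j:value) for j=0..15: 0:1, 1:35, 2:30, 3:94, 4:183, 5:191, 6:232, 7:233, 8:29, 9:59, 10:153, 11:97, 12:49, 13:42, 14:36, 15:65.
Giant-step multiplier: 35^(-16) ≡ 35^(238-16) = 35^222 ≡ 133 (mod 239).
Giant steps γ_i = 172·133^i mod 239: γ_0=172, γ_1=171, γ_2=38, γ_3=35 (in table at j=1).
x = i·n + j = 3·16 + 1 = 49.
Check: 35^49 ≡ 172 (mod 239).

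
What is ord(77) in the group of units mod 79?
78

79 is prime, so ord(77) divides φ(79) = 78.
Divisors of 78: 1, 2, 3, 6, 13, 26, 39, 78.
Repeated squaring: 77^1 ≡ 77, 77^2 ≡ 4, 77^4 ≡ 16, 77^8 ≡ 19, 77^16 ≡ 45, 77^32 ≡ 50, 77^64 ≡ 51 (mod 79).
Test 77^d mod 79 for each divisor d in increasing order:
77^1 ≡ 77
77^2 ≡ 4
77^3 = 77^2·77^1 ≡ 71
77^6 = 77^4·77^2 ≡ 64
77^13 = 77^8·77^4·77^1 ≡ 24
77^26 = 77^16·77^8·77^2 ≡ 23
77^39 = 77^32·77^4·77^2·77^1 ≡ 78
77^78 = 77^64·77^8·77^4·77^2 ≡ 1  ← first divisor giving 1
The order is 78.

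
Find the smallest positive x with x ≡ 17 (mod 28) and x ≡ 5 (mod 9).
185

Using Chinese Remainder Theorem:
M = 28 × 9 = 252
M1 = 9, M2 = 28
y1 = 9^(-1) mod 28 = 25
y2 = 28^(-1) mod 9 = 1
x = (17×9×25 + 5×28×1) mod 252 = 185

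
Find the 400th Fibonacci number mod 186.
117

Matrix identity: Q^n = [[F_(n+1), F_n], [F_n, F_(n-1)]] with Q = [[1,1],[1,0]].
n = 400 = 110010000₂. Square-and-multiply, entries mod 186:
Q^1 = [[1,1],[1,0]]
Q^3 = (Q^1)²·Q = [[3,2],[2,1]]
Q^6 = (Q^3)² = [[13,8],[8,5]]
Q^12 = (Q^6)² = [[47,144],[144,89]]
Q^25 = (Q^12)²·Q = [[121,67],[67,54]]
Q^50 = (Q^25)² = [[158,7],[7,151]]
Q^100 = (Q^50)² = [[89,117],[117,158]]
Q^200 = (Q^100)² = [[34,69],[69,151]]
Q^400 = (Q^200)² = [[151,117],[117,34]]
F_400 mod 186 = Q^400[0][1] = 117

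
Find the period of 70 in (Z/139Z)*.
138

139 is prime, so ord(70) divides φ(139) = 138.
Divisors of 138: 1, 2, 3, 6, 23, 46, 69, 138.
Repeated squaring: 70^1 ≡ 70, 70^2 ≡ 35, 70^4 ≡ 113, 70^8 ≡ 120, 70^16 ≡ 83, 70^32 ≡ 78, 70^64 ≡ 107, 70^128 ≡ 51 (mod 139).
Test 70^d mod 139 for each divisor d in increasing order:
70^1 ≡ 70
70^2 ≡ 35
70^3 = 70^2·70^1 ≡ 87
70^6 = 70^4·70^2 ≡ 63
70^23 = 70^16·70^4·70^2·70^1 ≡ 43
70^46 = 70^32·70^8·70^4·70^2 ≡ 42
70^69 = 70^64·70^4·70^1 ≡ 138
70^138 = 70^128·70^8·70^2 ≡ 1  ← first divisor giving 1
The order is 138.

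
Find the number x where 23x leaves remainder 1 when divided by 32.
7

gcd(23, 32) = 1, so the inverse exists.
Extended Euclidean algorithm on (32, 23):
32 = 1 × 23 + 9  ⟹  9 = (1)·32 + (-1)·23
23 = 2 × 9 + 5  ⟹  5 = (-2)·32 + (3)·23
9 = 1 × 5 + 4  ⟹  4 = (3)·32 + (-4)·23
5 = 1 × 4 + 1  ⟹  1 = (-5)·32 + (7)·23
So (7)·23 ≡ 1 (mod 32), i.e. 23^(-1) ≡ 7 (mod 32).
Check: 23 × 7 = 161 ≡ 1 (mod 32)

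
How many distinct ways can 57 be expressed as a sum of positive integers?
614154

p(n) counts ways to write n as a sum of positive integers (order ignored).
Euler's pentagonal recurrence: p(k) = p(k-1) + p(k-2) - p(k-5) - p(k-7) + p(k-12) + p(k-15) - ... (offsets j(3j∓1)/2, signs ++--, p(0)=1, p(<0)=0).
DP table for k = 0..56: p(0)=1, p(1)=1, p(2)=2, p(3)=3, p(4)=5, p(5)=7, p(6)=11, p(7)=15, p(8)=22, p(9)=30, p(10)=42, p(11)=56, p(12)=77, p(13)=101, p(14)=135, p(15)=176, p(16)=231, p(17)=297, p(18)=385, p(19)=490, p(20)=627, p(21)=792, p(22)=1002, p(23)=1255, p(24)=1575, p(25)=1958, p(26)=2436, p(27)=3010, p(28)=3718, p(29)=4565, p(30)=5604, p(31)=6842, p(32)=8349, p(33)=10143, p(34)=12310, p(35)=14883, p(36)=17977, p(37)=21637, p(38)=26015, p(39)=31185, p(40)=37338, p(41)=44583, p(42)=53174, p(43)=63261, p(44)=75175, p(45)=89134, p(46)=105558, p(47)=124754, p(48)=147273, p(49)=173525, p(50)=204226, p(51)=239943, p(52)=281589, p(53)=329931, p(54)=386155, p(55)=451276, p(56)=526823.
Final step: p(57) = p(56) + p(55) - p(52) - p(50) + p(45) + p(42) - p(35) - p(31) + p(22) + p(17) - p(6) - p(0)
= 526823 + 451276 - 281589 - 204226 + 89134 + 53174 - 14883 - 6842 + 1002 + 297 - 11 - 1
= 614154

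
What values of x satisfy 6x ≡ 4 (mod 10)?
x ≡ 4 (mod 5)

gcd(6, 10) = 2, which divides 4, so solutions exist.
Divide through by 2: 3x ≡ 2 (mod 5).
Find 3^(-1) mod 5 by the extended Euclidean algorithm:
5 = 1 × 3 + 2  ⟹  2 = (1)·5 + (-1)·3
3 = 1 × 2 + 1  ⟹  1 = (-1)·5 + (2)·3
So (2)·3 ≡ 1 (mod 5), i.e. 3^(-1) ≡ 2 (mod 5).
x ≡ 2 × 2 = 4 ≡ 4 (mod 5).
Check: 6 × 4 = 24 ≡ 4 (mod 10).
x ≡ 4 (mod 5), giving 2 solutions mod 10.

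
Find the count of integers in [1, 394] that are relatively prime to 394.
196

394 = 2 × 197
φ(n) = n × ∏(1 - 1/p) for each prime p dividing n
φ(394) = 394 × (1 - 1/2) × (1 - 1/197) = 196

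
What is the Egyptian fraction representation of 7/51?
1/8 + 1/82 + 1/16728

Greedy algorithm:
7/51: ceiling(51/7) = 8, use 1/8
5/408: ceiling(408/5) = 82, use 1/82
1/16728: ceiling(16728/1) = 16728, use 1/16728
Result: 7/51 = 1/8 + 1/82 + 1/16728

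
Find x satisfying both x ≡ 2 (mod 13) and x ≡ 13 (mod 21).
223

Using Chinese Remainder Theorem:
M = 13 × 21 = 273
M1 = 21, M2 = 13
y1 = 21^(-1) mod 13 = 5
y2 = 13^(-1) mod 21 = 13
x = (2×21×5 + 13×13×13) mod 273 = 223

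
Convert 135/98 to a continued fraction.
[1; 2, 1, 1, 1, 5, 2]

Euclidean algorithm steps:
135 = 1 × 98 + 37
98 = 2 × 37 + 24
37 = 1 × 24 + 13
24 = 1 × 13 + 11
13 = 1 × 11 + 2
11 = 5 × 2 + 1
2 = 2 × 1 + 0
Continued fraction: [1; 2, 1, 1, 1, 5, 2]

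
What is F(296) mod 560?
357

Matrix identity: Q^n = [[F_(n+1), F_n], [F_n, F_(n-1)]] with Q = [[1,1],[1,0]].
n = 296 = 100101000₂. Square-and-multiply, entries mod 560:
Q^1 = [[1,1],[1,0]]
Q^2 = (Q^1)² = [[2,1],[1,1]]
Q^4 = (Q^2)² = [[5,3],[3,2]]
Q^9 = (Q^4)²·Q = [[55,34],[34,21]]
Q^18 = (Q^9)² = [[261,344],[344,477]]
Q^37 = (Q^18)²·Q = [[169,537],[537,192]]
Q^74 = (Q^37)² = [[530,97],[97,433]]
Q^148 = (Q^74)² = [[229,451],[451,338]]
Q^296 = (Q^148)² = [[482,357],[357,125]]
F_296 mod 560 = Q^296[0][1] = 357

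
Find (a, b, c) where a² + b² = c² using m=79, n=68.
(1617, 10744, 10865)

Euclid's formula: a = m² - n², b = 2mn, c = m² + n²
m = 79, n = 68
a = 79² - 68² = 6241 - 4624 = 1617
b = 2 × 79 × 68 = 10744
c = 79² + 68² = 6241 + 4624 = 10865
Verification: 1617² + 10744² = 2614689 + 115433536 = 118048225 = 10865² ✓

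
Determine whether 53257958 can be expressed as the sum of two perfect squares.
Not possible

Factorization: 53257958 = 2 × 13 × 127^3
By Fermat: n is sum of two squares iff every prime p ≡ 3 (mod 4) appears to even power.
Prime(s) ≡ 3 (mod 4) with odd exponent: [(127, 3)]
Therefore 53257958 cannot be expressed as a² + b².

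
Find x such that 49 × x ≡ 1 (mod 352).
273

gcd(49, 352) = 1, so the inverse exists.
Extended Euclidean algorithm on (352, 49):
352 = 7 × 49 + 9  ⟹  9 = (1)·352 + (-7)·49
49 = 5 × 9 + 4  ⟹  4 = (-5)·352 + (36)·49
9 = 2 × 4 + 1  ⟹  1 = (11)·352 + (-79)·49
So (-79)·49 ≡ 1 (mod 352), i.e. 49^(-1) ≡ -79 ≡ 273 (mod 352).
Check: 49 × 273 = 13377 ≡ 1 (mod 352)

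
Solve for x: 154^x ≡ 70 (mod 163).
65

Baby-step giant-step with step n = ⌈√163⌉ = 13.
Baby steps 154^j mod 163 (j:value) for j=0..12: 0:1, 1:154, 2:81, 3:86, 4:41, 5:120, 6:61, 7:103, 8:51, 9:30, 10:56, 11:148, 12:135.
Giant-step multiplier: 154^(-13) ≡ 154^(162-13) = 154^149 ≡ 11 (mod 163).
Giant steps γ_i = 70·11^i mod 163: γ_0=70, γ_1=118, γ_2=157, γ_3=97, γ_4=89, γ_5=1 (in table at j=0).
x = i·n + j = 5·13 + 0 = 65.
Check: 154^65 ≡ 70 (mod 163).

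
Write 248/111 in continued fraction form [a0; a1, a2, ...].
[2; 4, 3, 1, 2, 2]

Euclidean algorithm steps:
248 = 2 × 111 + 26
111 = 4 × 26 + 7
26 = 3 × 7 + 5
7 = 1 × 5 + 2
5 = 2 × 2 + 1
2 = 2 × 1 + 0
Continued fraction: [2; 4, 3, 1, 2, 2]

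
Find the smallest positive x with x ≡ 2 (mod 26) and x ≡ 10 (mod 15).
340

Using Chinese Remainder Theorem:
M = 26 × 15 = 390
M1 = 15, M2 = 26
y1 = 15^(-1) mod 26 = 7
y2 = 26^(-1) mod 15 = 11
x = (2×15×7 + 10×26×11) mod 390 = 340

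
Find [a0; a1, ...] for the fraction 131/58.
[2; 3, 1, 6, 2]

Euclidean algorithm steps:
131 = 2 × 58 + 15
58 = 3 × 15 + 13
15 = 1 × 13 + 2
13 = 6 × 2 + 1
2 = 2 × 1 + 0
Continued fraction: [2; 3, 1, 6, 2]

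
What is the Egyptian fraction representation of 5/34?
1/7 + 1/238

Greedy algorithm:
5/34: ceiling(34/5) = 7, use 1/7
1/238: ceiling(238/1) = 238, use 1/238
Result: 5/34 = 1/7 + 1/238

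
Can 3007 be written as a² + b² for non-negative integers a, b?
Not possible

Factorization: 3007 = 31 × 97
By Fermat: n is sum of two squares iff every prime p ≡ 3 (mod 4) appears to even power.
Prime(s) ≡ 3 (mod 4) with odd exponent: [(31, 1)]
Therefore 3007 cannot be expressed as a² + b².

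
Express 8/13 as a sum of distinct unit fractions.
1/2 + 1/9 + 1/234

Greedy algorithm:
8/13: ceiling(13/8) = 2, use 1/2
3/26: ceiling(26/3) = 9, use 1/9
1/234: ceiling(234/1) = 234, use 1/234
Result: 8/13 = 1/2 + 1/9 + 1/234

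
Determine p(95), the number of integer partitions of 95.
104651419

p(n) counts ways to write n as a sum of positive integers (order ignored).
Euler's pentagonal recurrence: p(k) = p(k-1) + p(k-2) - p(k-5) - p(k-7) + p(k-12) + p(k-15) - ... (offsets j(3j∓1)/2, signs ++--, p(0)=1, p(<0)=0).
DP table for k = 0..94: p(0)=1, p(1)=1, p(2)=2, p(3)=3, p(4)=5, p(5)=7, p(6)=11, p(7)=15, p(8)=22, p(9)=30, p(10)=42, p(11)=56, p(12)=77, p(13)=101, p(14)=135, p(15)=176, p(16)=231, p(17)=297, p(18)=385, p(19)=490, p(20)=627, p(21)=792, p(22)=1002, p(23)=1255, p(24)=1575, p(25)=1958, p(26)=2436, p(27)=3010, p(28)=3718, p(29)=4565, p(30)=5604, p(31)=6842, p(32)=8349, p(33)=10143, p(34)=12310, p(35)=14883, p(36)=17977, p(37)=21637, p(38)=26015, p(39)=31185, p(40)=37338, p(41)=44583, p(42)=53174, p(43)=63261, p(44)=75175, p(45)=89134, p(46)=105558, p(47)=124754, p(48)=147273, p(49)=173525, p(50)=204226, p(51)=239943, p(52)=281589, p(53)=329931, p(54)=386155, p(55)=451276, p(56)=526823, p(57)=614154, p(58)=715220, p(59)=831820, p(60)=966467, p(61)=1121505, p(62)=1300156, p(63)=1505499, p(64)=1741630, p(65)=2012558, p(66)=2323520, p(67)=2679689, p(68)=3087735, p(69)=3554345, p(70)=4087968, p(71)=4697205, p(72)=5392783, p(73)=6185689, p(74)=7089500, p(75)=8118264, p(76)=9289091, p(77)=10619863, p(78)=12132164, p(79)=13848650, p(80)=15796476, p(81)=18004327, p(82)=20506255, p(83)=23338469, p(84)=26543660, p(85)=30167357, p(86)=34262962, p(87)=38887673, p(88)=44108109, p(89)=49995925, p(90)=56634173, p(91)=64112359, p(92)=72533807, p(93)=82010177, p(94)=92669720.
Final step: p(95) = p(94) + p(93) - p(90) - p(88) + p(83) + p(80) - p(73) - p(69) + p(60) + p(55) - p(44) - p(38) + p(25) + p(18) - p(3)
= 92669720 + 82010177 - 56634173 - 44108109 + 23338469 + 15796476 - 6185689 - 3554345 + 966467 + 451276 - 75175 - 26015 + 1958 + 385 - 3
= 104651419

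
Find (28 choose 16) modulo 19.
0

Using Lucas' theorem:
Write n=28 and k=16 in base 19:
n in base 19: [1, 9]
k in base 19: [0, 16]
C(28,16) mod 19 = ∏ C(n_i, k_i) mod 19
Digit binomials (mod 19): C(1,0) = 1; C(9,16) = 0 (k_i > n_i)
Product: 1 × 0 = 0 ≡ 0 (mod 19)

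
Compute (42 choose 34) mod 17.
1

Using Lucas' theorem:
Write n=42 and k=34 in base 17:
n in base 17: [2, 8]
k in base 17: [2, 0]
C(42,34) mod 17 = ∏ C(n_i, k_i) mod 17
Digit binomials (mod 17): C(2,2) = 1; C(8,0) = 1
Product: 1 × 1 = 1 ≡ 1 (mod 17)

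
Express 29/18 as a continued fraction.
[1; 1, 1, 1, 1, 3]

Euclidean algorithm steps:
29 = 1 × 18 + 11
18 = 1 × 11 + 7
11 = 1 × 7 + 4
7 = 1 × 4 + 3
4 = 1 × 3 + 1
3 = 3 × 1 + 0
Continued fraction: [1; 1, 1, 1, 1, 3]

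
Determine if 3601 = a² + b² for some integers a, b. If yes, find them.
1² + 60² (a=1, b=60)

Factorization: 3601 = 13 × 277
By Fermat: n is sum of two squares iff every prime p ≡ 3 (mod 4) appears to even power.
All primes ≡ 3 (mod 4) appear to even power.
Search a = 0, 1, 2, … for 3601 - a² a perfect square: first hit at a = 1: 3601 - 1 = 3600 = 60².
3601 = 1² + 60² = 1 + 3600 ✓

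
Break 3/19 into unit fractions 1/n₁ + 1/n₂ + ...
1/7 + 1/67 + 1/8911

Greedy algorithm:
3/19: ceiling(19/3) = 7, use 1/7
2/133: ceiling(133/2) = 67, use 1/67
1/8911: ceiling(8911/1) = 8911, use 1/8911
Result: 3/19 = 1/7 + 1/67 + 1/8911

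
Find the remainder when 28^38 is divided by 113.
30

Repeated squaring. Binary of 38 = 100110.
28^1 ≡ 28 (mod 113); 28^2 ≡ 106 (mod 113); 28^4 ≡ 49 (mod 113); 28^8 ≡ 28 (mod 113); 28^16 ≡ 106 (mod 113); 28^32 ≡ 49 (mod 113)
28^38 = 28^2 × 28^4 × 28^32 ≡ 30 (mod 113)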